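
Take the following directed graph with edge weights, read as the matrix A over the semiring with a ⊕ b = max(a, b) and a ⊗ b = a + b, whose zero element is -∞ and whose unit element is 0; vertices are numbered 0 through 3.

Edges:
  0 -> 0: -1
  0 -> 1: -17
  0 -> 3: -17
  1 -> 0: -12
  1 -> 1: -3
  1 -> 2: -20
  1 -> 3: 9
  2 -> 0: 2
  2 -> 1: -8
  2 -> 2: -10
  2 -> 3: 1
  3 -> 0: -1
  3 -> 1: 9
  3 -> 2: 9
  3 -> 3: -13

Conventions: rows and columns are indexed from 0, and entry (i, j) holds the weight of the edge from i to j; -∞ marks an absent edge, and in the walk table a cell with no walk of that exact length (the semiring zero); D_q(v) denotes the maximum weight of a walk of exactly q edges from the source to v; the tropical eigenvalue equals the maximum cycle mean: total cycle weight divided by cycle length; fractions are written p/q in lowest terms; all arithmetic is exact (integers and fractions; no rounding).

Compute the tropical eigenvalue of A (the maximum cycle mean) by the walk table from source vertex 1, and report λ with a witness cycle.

q=0: [-∞, 0, -∞, -∞]
q=1: [-12, -3, -20, 9]
q=2: [8, 18, 18, 6]
q=3: [20, 15, 15, 27]
q=4: [26, 36, 36, 24]
Optimal cycle mean attained by: cycle 1->3->1, total 9 + 9, length 2.
Answer: λ = 9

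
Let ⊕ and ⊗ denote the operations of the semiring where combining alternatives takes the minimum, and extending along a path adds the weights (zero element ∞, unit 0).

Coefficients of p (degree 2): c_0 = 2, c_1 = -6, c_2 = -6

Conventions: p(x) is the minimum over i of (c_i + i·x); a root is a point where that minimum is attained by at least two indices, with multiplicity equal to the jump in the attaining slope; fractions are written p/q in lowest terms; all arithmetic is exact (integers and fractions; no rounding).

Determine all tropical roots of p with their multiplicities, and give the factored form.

hull edge (i=0, c=2) to (i=1, c=-6): slope -8, span 1
hull edge (i=1, c=-6) to (i=2, c=-6): slope 0, span 1
Factored form: p(x) = -6 ⊗ (x ⊕ 0) ⊗ (x ⊕ 8)
Answer: roots = 0 (mult 1), 8 (mult 1)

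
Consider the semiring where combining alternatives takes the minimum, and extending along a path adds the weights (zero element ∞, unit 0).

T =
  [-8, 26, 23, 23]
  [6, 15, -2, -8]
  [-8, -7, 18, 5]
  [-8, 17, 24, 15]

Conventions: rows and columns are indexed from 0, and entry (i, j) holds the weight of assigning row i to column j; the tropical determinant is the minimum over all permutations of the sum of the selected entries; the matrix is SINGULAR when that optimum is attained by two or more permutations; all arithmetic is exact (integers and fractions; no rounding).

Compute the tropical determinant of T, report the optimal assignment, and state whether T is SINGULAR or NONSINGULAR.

σ = (0, 1, 2, 3): (-8) + 15 + 18 + 15 = 40
σ = (0, 1, 3, 2): (-8) + 15 + 5 + 24 = 36
σ = (0, 2, 1, 3): (-8) + (-2) + (-7) + 15 = -2
σ = (0, 2, 3, 1): (-8) + (-2) + 5 + 17 = 12
σ = (0, 3, 1, 2): (-8) + (-8) + (-7) + 24 = 1
σ = (0, 3, 2, 1): (-8) + (-8) + 18 + 17 = 19
σ = (1, 0, 2, 3): 26 + 6 + 18 + 15 = 65
σ = (1, 0, 3, 2): 26 + 6 + 5 + 24 = 61
σ = (1, 2, 0, 3): 26 + (-2) + (-8) + 15 = 31
σ = (1, 2, 3, 0): 26 + (-2) + 5 + (-8) = 21
σ = (1, 3, 0, 2): 26 + (-8) + (-8) + 24 = 34
σ = (1, 3, 2, 0): 26 + (-8) + 18 + (-8) = 28
σ = (2, 0, 1, 3): 23 + 6 + (-7) + 15 = 37
σ = (2, 0, 3, 1): 23 + 6 + 5 + 17 = 51
σ = (2, 1, 0, 3): 23 + 15 + (-8) + 15 = 45
σ = (2, 1, 3, 0): 23 + 15 + 5 + (-8) = 35
σ = (2, 3, 0, 1): 23 + (-8) + (-8) + 17 = 24
σ = (2, 3, 1, 0): 23 + (-8) + (-7) + (-8) = 0
σ = (3, 0, 1, 2): 23 + 6 + (-7) + 24 = 46
σ = (3, 0, 2, 1): 23 + 6 + 18 + 17 = 64
σ = (3, 1, 0, 2): 23 + 15 + (-8) + 24 = 54
σ = (3, 1, 2, 0): 23 + 15 + 18 + (-8) = 48
σ = (3, 2, 0, 1): 23 + (-2) + (-8) + 17 = 30
σ = (3, 2, 1, 0): 23 + (-2) + (-7) + (-8) = 6
Optimal value attained by: σ = (0, 2, 1, 3).
Answer: det⊕(T) = -2; verdict: NONSINGULAR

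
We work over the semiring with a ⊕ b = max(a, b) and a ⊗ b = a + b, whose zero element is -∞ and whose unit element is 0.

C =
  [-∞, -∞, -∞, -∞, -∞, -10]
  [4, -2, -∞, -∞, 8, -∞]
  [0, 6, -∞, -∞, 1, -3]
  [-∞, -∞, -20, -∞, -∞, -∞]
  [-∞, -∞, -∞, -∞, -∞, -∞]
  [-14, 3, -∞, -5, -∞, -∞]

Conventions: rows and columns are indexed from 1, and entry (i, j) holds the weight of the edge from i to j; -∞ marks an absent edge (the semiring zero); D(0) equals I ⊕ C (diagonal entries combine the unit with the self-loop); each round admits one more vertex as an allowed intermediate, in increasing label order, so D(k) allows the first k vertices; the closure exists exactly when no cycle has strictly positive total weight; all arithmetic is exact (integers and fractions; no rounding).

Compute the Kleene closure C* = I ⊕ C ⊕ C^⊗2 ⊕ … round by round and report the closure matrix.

D(0):
  [0, -∞, -∞, -∞, -∞, -10]
  [4, 0, -∞, -∞, 8, -∞]
  [0, 6, 0, -∞, 1, -3]
  [-∞, -∞, -20, 0, -∞, -∞]
  [-∞, -∞, -∞, -∞, 0, -∞]
  [-14, 3, -∞, -5, -∞, 0]
D(1):
  [0, -∞, -∞, -∞, -∞, -10]
  [4, 0, -∞, -∞, 8, -6]
  [0, 6, 0, -∞, 1, -3]
  [-∞, -∞, -20, 0, -∞, -∞]
  [-∞, -∞, -∞, -∞, 0, -∞]
  [-14, 3, -∞, -5, -∞, 0]
D(2):
  [0, -∞, -∞, -∞, -∞, -10]
  [4, 0, -∞, -∞, 8, -6]
  [10, 6, 0, -∞, 14, 0]
  [-∞, -∞, -20, 0, -∞, -∞]
  [-∞, -∞, -∞, -∞, 0, -∞]
  [7, 3, -∞, -5, 11, 0]
D(3):
  [0, -∞, -∞, -∞, -∞, -10]
  [4, 0, -∞, -∞, 8, -6]
  [10, 6, 0, -∞, 14, 0]
  [-10, -14, -20, 0, -6, -20]
  [-∞, -∞, -∞, -∞, 0, -∞]
  [7, 3, -∞, -5, 11, 0]
D(4):
  [0, -∞, -∞, -∞, -∞, -10]
  [4, 0, -∞, -∞, 8, -6]
  [10, 6, 0, -∞, 14, 0]
  [-10, -14, -20, 0, -6, -20]
  [-∞, -∞, -∞, -∞, 0, -∞]
  [7, 3, -25, -5, 11, 0]
D(5):
  [0, -∞, -∞, -∞, -∞, -10]
  [4, 0, -∞, -∞, 8, -6]
  [10, 6, 0, -∞, 14, 0]
  [-10, -14, -20, 0, -6, -20]
  [-∞, -∞, -∞, -∞, 0, -∞]
  [7, 3, -25, -5, 11, 0]
D(6):
  [0, -7, -35, -15, 1, -10]
  [4, 0, -31, -11, 8, -6]
  [10, 6, 0, -5, 14, 0]
  [-10, -14, -20, 0, -6, -20]
  [-∞, -∞, -∞, -∞, 0, -∞]
  [7, 3, -25, -5, 11, 0]
Answer: C* = [[0, -7, -35, -15, 1, -10], [4, 0, -31, -11, 8, -6], [10, 6, 0, -5, 14, 0], [-10, -14, -20, 0, -6, -20], [-∞, -∞, -∞, -∞, 0, -∞], [7, 3, -25, -5, 11, 0]]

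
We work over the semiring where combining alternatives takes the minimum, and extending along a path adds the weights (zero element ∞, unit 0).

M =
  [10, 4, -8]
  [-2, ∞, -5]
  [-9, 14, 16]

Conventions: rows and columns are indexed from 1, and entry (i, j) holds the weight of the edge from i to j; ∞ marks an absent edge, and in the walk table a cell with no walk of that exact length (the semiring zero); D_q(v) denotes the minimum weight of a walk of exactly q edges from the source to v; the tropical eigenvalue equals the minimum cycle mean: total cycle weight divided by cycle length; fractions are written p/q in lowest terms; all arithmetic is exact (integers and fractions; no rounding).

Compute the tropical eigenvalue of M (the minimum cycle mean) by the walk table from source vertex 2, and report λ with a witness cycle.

q=0: [∞, 0, ∞]
q=1: [-2, ∞, -5]
q=2: [-14, 2, -10]
q=3: [-19, -10, -22]
Optimal cycle mean attained by: cycle 1->3->1, total (-8) + (-9), length 2.
Answer: λ = -17/2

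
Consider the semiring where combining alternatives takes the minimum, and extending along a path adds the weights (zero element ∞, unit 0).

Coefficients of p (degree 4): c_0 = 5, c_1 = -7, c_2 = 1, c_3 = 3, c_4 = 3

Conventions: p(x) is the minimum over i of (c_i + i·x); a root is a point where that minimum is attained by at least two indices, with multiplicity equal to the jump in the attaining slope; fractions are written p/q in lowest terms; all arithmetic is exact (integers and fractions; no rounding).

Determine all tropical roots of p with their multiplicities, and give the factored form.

hull edge (i=0, c=5) to (i=1, c=-7): slope -12, span 1
hull edge (i=1, c=-7) to (i=4, c=3): slope 10/3, span 3
Factored form: p(x) = 3 ⊗ (x ⊕ (-10/3)) ⊗ (x ⊕ (-10/3)) ⊗ (x ⊕ (-10/3)) ⊗ (x ⊕ 12)
Answer: roots = -10/3 (mult 3), 12 (mult 1)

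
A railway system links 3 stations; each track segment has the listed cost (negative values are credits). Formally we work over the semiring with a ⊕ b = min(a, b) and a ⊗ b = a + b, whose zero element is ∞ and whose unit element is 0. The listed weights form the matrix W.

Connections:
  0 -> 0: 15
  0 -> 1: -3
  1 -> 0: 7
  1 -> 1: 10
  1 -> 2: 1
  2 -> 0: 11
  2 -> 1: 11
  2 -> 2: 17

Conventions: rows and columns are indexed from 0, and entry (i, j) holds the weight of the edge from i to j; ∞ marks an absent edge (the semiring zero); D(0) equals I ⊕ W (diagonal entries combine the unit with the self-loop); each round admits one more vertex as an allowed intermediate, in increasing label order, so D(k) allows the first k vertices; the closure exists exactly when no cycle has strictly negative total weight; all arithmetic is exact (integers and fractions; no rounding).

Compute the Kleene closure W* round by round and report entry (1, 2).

D(0):
  [0, -3, ∞]
  [7, 0, 1]
  [11, 11, 0]
D(1):
  [0, -3, ∞]
  [7, 0, 1]
  [11, 8, 0]
D(2):
  [0, -3, -2]
  [7, 0, 1]
  [11, 8, 0]
D(3):
  [0, -3, -2]
  [7, 0, 1]
  [11, 8, 0]
Answer: W*[1][2] = 1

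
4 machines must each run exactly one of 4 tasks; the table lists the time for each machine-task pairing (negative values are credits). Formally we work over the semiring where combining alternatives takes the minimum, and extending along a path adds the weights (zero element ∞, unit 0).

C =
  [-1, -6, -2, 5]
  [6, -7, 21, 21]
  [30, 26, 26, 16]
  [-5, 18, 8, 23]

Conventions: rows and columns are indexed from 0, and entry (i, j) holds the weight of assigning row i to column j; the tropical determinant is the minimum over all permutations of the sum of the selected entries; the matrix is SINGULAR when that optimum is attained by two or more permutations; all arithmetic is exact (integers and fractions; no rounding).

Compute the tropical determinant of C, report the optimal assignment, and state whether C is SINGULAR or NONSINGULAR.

σ = (0, 1, 2, 3): (-1) + (-7) + 26 + 23 = 41
σ = (0, 1, 3, 2): (-1) + (-7) + 16 + 8 = 16
σ = (0, 2, 1, 3): (-1) + 21 + 26 + 23 = 69
σ = (0, 2, 3, 1): (-1) + 21 + 16 + 18 = 54
σ = (0, 3, 1, 2): (-1) + 21 + 26 + 8 = 54
σ = (0, 3, 2, 1): (-1) + 21 + 26 + 18 = 64
σ = (1, 0, 2, 3): (-6) + 6 + 26 + 23 = 49
σ = (1, 0, 3, 2): (-6) + 6 + 16 + 8 = 24
σ = (1, 2, 0, 3): (-6) + 21 + 30 + 23 = 68
σ = (1, 2, 3, 0): (-6) + 21 + 16 + (-5) = 26
σ = (1, 3, 0, 2): (-6) + 21 + 30 + 8 = 53
σ = (1, 3, 2, 0): (-6) + 21 + 26 + (-5) = 36
σ = (2, 0, 1, 3): (-2) + 6 + 26 + 23 = 53
σ = (2, 0, 3, 1): (-2) + 6 + 16 + 18 = 38
σ = (2, 1, 0, 3): (-2) + (-7) + 30 + 23 = 44
σ = (2, 1, 3, 0): (-2) + (-7) + 16 + (-5) = 2
σ = (2, 3, 0, 1): (-2) + 21 + 30 + 18 = 67
σ = (2, 3, 1, 0): (-2) + 21 + 26 + (-5) = 40
σ = (3, 0, 1, 2): 5 + 6 + 26 + 8 = 45
σ = (3, 0, 2, 1): 5 + 6 + 26 + 18 = 55
σ = (3, 1, 0, 2): 5 + (-7) + 30 + 8 = 36
σ = (3, 1, 2, 0): 5 + (-7) + 26 + (-5) = 19
σ = (3, 2, 0, 1): 5 + 21 + 30 + 18 = 74
σ = (3, 2, 1, 0): 5 + 21 + 26 + (-5) = 47
Optimal value attained by: σ = (2, 1, 3, 0).
Answer: det⊕(C) = 2; verdict: NONSINGULAR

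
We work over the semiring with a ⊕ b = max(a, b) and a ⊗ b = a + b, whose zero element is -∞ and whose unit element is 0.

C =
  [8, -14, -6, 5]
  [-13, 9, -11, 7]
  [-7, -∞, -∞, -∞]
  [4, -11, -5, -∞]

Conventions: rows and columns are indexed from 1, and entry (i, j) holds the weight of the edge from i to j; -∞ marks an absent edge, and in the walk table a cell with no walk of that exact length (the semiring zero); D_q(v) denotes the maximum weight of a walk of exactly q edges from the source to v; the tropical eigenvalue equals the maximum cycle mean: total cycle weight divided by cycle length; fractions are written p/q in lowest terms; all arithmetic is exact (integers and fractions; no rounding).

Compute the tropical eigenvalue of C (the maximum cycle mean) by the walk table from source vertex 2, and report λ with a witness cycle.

q=0: [-∞, 0, -∞, -∞]
q=1: [-13, 9, -11, 7]
q=2: [11, 18, 2, 16]
q=3: [20, 27, 11, 25]
q=4: [29, 36, 20, 34]
Optimal cycle mean attained by: cycle 2->2, total 9, length 1.
Answer: λ = 9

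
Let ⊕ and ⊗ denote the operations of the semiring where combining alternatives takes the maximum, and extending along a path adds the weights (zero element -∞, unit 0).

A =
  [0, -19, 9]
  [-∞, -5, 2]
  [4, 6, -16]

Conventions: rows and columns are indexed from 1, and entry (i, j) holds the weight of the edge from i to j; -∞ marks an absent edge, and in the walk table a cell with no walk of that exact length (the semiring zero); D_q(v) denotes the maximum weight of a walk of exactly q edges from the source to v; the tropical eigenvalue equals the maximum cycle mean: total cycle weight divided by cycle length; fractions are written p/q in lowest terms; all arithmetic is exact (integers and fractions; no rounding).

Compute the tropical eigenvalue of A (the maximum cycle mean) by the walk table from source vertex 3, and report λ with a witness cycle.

q=0: [-∞, -∞, 0]
q=1: [4, 6, -16]
q=2: [4, 1, 13]
q=3: [17, 19, 13]
Optimal cycle mean attained by: cycle 1->3->1, total 9 + 4, length 2.
Answer: λ = 13/2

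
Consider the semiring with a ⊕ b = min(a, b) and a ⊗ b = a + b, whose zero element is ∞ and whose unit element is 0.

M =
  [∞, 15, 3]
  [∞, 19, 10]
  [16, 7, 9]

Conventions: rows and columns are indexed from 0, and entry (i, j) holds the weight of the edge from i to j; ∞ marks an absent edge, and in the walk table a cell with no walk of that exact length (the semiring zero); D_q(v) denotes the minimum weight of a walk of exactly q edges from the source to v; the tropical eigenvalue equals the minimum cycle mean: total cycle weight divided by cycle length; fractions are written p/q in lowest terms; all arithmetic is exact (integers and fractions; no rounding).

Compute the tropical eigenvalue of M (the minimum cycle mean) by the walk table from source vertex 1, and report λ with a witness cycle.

q=0: [∞, 0, ∞]
q=1: [∞, 19, 10]
q=2: [26, 17, 19]
q=3: [35, 26, 27]
Optimal cycle mean attained by: cycle 1->2->1, total 10 + 7, length 2.
Answer: λ = 17/2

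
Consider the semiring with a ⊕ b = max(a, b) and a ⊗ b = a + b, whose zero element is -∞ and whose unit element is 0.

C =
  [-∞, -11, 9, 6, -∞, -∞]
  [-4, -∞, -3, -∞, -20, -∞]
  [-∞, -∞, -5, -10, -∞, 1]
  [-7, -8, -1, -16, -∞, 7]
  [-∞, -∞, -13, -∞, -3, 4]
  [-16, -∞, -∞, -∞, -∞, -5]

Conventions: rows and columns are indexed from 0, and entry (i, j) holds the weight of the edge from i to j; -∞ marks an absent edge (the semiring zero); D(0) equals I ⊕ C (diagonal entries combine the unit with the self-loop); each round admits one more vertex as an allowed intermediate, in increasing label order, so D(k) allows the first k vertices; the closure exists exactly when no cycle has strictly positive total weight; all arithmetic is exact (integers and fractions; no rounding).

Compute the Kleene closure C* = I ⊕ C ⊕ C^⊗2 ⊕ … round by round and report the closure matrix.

D(0):
  [0, -11, 9, 6, -∞, -∞]
  [-4, 0, -3, -∞, -20, -∞]
  [-∞, -∞, 0, -10, -∞, 1]
  [-7, -8, -1, 0, -∞, 7]
  [-∞, -∞, -13, -∞, 0, 4]
  [-16, -∞, -∞, -∞, -∞, 0]
D(1):
  [0, -11, 9, 6, -∞, -∞]
  [-4, 0, 5, 2, -20, -∞]
  [-∞, -∞, 0, -10, -∞, 1]
  [-7, -8, 2, 0, -∞, 7]
  [-∞, -∞, -13, -∞, 0, 4]
  [-16, -27, -7, -10, -∞, 0]
D(2):
  [0, -11, 9, 6, -31, -∞]
  [-4, 0, 5, 2, -20, -∞]
  [-∞, -∞, 0, -10, -∞, 1]
  [-7, -8, 2, 0, -28, 7]
  [-∞, -∞, -13, -∞, 0, 4]
  [-16, -27, -7, -10, -47, 0]
D(3):
  [0, -11, 9, 6, -31, 10]
  [-4, 0, 5, 2, -20, 6]
  [-∞, -∞, 0, -10, -∞, 1]
  [-7, -8, 2, 0, -28, 7]
  [-∞, -∞, -13, -23, 0, 4]
  [-16, -27, -7, -10, -47, 0]
D(4):
  [0, -2, 9, 6, -22, 13]
  [-4, 0, 5, 2, -20, 9]
  [-17, -18, 0, -10, -38, 1]
  [-7, -8, 2, 0, -28, 7]
  [-30, -31, -13, -23, 0, 4]
  [-16, -18, -7, -10, -38, 0]
D(5):
  [0, -2, 9, 6, -22, 13]
  [-4, 0, 5, 2, -20, 9]
  [-17, -18, 0, -10, -38, 1]
  [-7, -8, 2, 0, -28, 7]
  [-30, -31, -13, -23, 0, 4]
  [-16, -18, -7, -10, -38, 0]
D(6):
  [0, -2, 9, 6, -22, 13]
  [-4, 0, 5, 2, -20, 9]
  [-15, -17, 0, -9, -37, 1]
  [-7, -8, 2, 0, -28, 7]
  [-12, -14, -3, -6, 0, 4]
  [-16, -18, -7, -10, -38, 0]
Answer: C* = [[0, -2, 9, 6, -22, 13], [-4, 0, 5, 2, -20, 9], [-15, -17, 0, -9, -37, 1], [-7, -8, 2, 0, -28, 7], [-12, -14, -3, -6, 0, 4], [-16, -18, -7, -10, -38, 0]]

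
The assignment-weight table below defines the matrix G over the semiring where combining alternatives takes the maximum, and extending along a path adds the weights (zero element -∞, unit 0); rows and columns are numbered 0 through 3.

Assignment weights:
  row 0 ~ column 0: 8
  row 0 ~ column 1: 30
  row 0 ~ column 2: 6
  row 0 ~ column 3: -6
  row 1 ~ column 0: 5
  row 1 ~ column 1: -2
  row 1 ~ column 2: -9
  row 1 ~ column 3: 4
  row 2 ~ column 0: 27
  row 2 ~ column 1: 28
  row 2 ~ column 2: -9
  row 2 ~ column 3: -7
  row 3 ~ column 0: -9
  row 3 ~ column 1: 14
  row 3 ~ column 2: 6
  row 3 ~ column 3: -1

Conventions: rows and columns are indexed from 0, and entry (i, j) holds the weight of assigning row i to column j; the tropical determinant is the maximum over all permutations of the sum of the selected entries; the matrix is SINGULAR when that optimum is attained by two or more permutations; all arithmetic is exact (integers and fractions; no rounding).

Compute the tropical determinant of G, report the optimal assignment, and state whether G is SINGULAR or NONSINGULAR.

σ = (0, 1, 2, 3): 8 + (-2) + (-9) + (-1) = -4
σ = (0, 1, 3, 2): 8 + (-2) + (-7) + 6 = 5
σ = (0, 2, 1, 3): 8 + (-9) + 28 + (-1) = 26
σ = (0, 2, 3, 1): 8 + (-9) + (-7) + 14 = 6
σ = (0, 3, 1, 2): 8 + 4 + 28 + 6 = 46
σ = (0, 3, 2, 1): 8 + 4 + (-9) + 14 = 17
σ = (1, 0, 2, 3): 30 + 5 + (-9) + (-1) = 25
σ = (1, 0, 3, 2): 30 + 5 + (-7) + 6 = 34
σ = (1, 2, 0, 3): 30 + (-9) + 27 + (-1) = 47
σ = (1, 2, 3, 0): 30 + (-9) + (-7) + (-9) = 5
σ = (1, 3, 0, 2): 30 + 4 + 27 + 6 = 67
σ = (1, 3, 2, 0): 30 + 4 + (-9) + (-9) = 16
σ = (2, 0, 1, 3): 6 + 5 + 28 + (-1) = 38
σ = (2, 0, 3, 1): 6 + 5 + (-7) + 14 = 18
σ = (2, 1, 0, 3): 6 + (-2) + 27 + (-1) = 30
σ = (2, 1, 3, 0): 6 + (-2) + (-7) + (-9) = -12
σ = (2, 3, 0, 1): 6 + 4 + 27 + 14 = 51
σ = (2, 3, 1, 0): 6 + 4 + 28 + (-9) = 29
σ = (3, 0, 1, 2): (-6) + 5 + 28 + 6 = 33
σ = (3, 0, 2, 1): (-6) + 5 + (-9) + 14 = 4
σ = (3, 1, 0, 2): (-6) + (-2) + 27 + 6 = 25
σ = (3, 1, 2, 0): (-6) + (-2) + (-9) + (-9) = -26
σ = (3, 2, 0, 1): (-6) + (-9) + 27 + 14 = 26
σ = (3, 2, 1, 0): (-6) + (-9) + 28 + (-9) = 4
Optimal value attained by: σ = (1, 3, 0, 2).
Answer: det⊕(G) = 67; verdict: NONSINGULAR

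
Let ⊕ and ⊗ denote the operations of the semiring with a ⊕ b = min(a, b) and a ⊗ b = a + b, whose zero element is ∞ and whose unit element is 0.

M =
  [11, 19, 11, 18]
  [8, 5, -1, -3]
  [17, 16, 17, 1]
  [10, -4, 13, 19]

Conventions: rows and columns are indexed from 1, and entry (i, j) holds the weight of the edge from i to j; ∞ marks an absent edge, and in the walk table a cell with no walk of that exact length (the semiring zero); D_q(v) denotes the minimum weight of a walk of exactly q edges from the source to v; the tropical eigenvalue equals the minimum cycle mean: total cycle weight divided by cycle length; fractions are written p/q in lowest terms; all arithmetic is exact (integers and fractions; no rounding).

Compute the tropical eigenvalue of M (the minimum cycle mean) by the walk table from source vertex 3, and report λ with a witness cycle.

q=0: [∞, ∞, 0, ∞]
q=1: [17, 16, 17, 1]
q=2: [11, -3, 14, 13]
q=3: [5, 2, -4, -6]
q=4: [4, -10, 1, -3]
Optimal cycle mean attained by: cycle 2->4->2, total (-3) + (-4), length 2.
Answer: λ = -7/2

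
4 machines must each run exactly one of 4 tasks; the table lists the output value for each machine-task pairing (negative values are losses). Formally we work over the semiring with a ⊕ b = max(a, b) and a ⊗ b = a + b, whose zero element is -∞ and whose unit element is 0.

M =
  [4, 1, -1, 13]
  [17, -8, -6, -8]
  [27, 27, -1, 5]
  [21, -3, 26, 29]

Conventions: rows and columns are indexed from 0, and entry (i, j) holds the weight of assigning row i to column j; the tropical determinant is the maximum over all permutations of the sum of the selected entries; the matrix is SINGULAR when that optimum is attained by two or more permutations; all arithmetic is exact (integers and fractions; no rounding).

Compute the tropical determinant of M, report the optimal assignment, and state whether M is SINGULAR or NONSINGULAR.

σ = (0, 1, 2, 3): 4 + (-8) + (-1) + 29 = 24
σ = (0, 1, 3, 2): 4 + (-8) + 5 + 26 = 27
σ = (0, 2, 1, 3): 4 + (-6) + 27 + 29 = 54
σ = (0, 2, 3, 1): 4 + (-6) + 5 + (-3) = 0
σ = (0, 3, 1, 2): 4 + (-8) + 27 + 26 = 49
σ = (0, 3, 2, 1): 4 + (-8) + (-1) + (-3) = -8
σ = (1, 0, 2, 3): 1 + 17 + (-1) + 29 = 46
σ = (1, 0, 3, 2): 1 + 17 + 5 + 26 = 49
σ = (1, 2, 0, 3): 1 + (-6) + 27 + 29 = 51
σ = (1, 2, 3, 0): 1 + (-6) + 5 + 21 = 21
σ = (1, 3, 0, 2): 1 + (-8) + 27 + 26 = 46
σ = (1, 3, 2, 0): 1 + (-8) + (-1) + 21 = 13
σ = (2, 0, 1, 3): (-1) + 17 + 27 + 29 = 72
σ = (2, 0, 3, 1): (-1) + 17 + 5 + (-3) = 18
σ = (2, 1, 0, 3): (-1) + (-8) + 27 + 29 = 47
σ = (2, 1, 3, 0): (-1) + (-8) + 5 + 21 = 17
σ = (2, 3, 0, 1): (-1) + (-8) + 27 + (-3) = 15
σ = (2, 3, 1, 0): (-1) + (-8) + 27 + 21 = 39
σ = (3, 0, 1, 2): 13 + 17 + 27 + 26 = 83
σ = (3, 0, 2, 1): 13 + 17 + (-1) + (-3) = 26
σ = (3, 1, 0, 2): 13 + (-8) + 27 + 26 = 58
σ = (3, 1, 2, 0): 13 + (-8) + (-1) + 21 = 25
σ = (3, 2, 0, 1): 13 + (-6) + 27 + (-3) = 31
σ = (3, 2, 1, 0): 13 + (-6) + 27 + 21 = 55
Optimal value attained by: σ = (3, 0, 1, 2).
Answer: det⊕(M) = 83; verdict: NONSINGULAR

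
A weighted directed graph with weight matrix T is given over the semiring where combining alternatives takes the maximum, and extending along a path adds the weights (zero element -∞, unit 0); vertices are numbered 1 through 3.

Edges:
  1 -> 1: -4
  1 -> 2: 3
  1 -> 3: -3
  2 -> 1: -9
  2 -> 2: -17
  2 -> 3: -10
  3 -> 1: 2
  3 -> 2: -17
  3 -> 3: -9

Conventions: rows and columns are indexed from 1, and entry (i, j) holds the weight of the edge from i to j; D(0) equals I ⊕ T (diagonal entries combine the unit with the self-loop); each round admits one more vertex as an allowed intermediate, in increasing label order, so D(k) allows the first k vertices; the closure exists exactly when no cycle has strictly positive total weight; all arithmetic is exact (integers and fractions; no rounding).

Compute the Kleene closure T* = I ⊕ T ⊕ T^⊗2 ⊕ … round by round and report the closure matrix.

D(0):
  [0, 3, -3]
  [-9, 0, -10]
  [2, -17, 0]
D(1):
  [0, 3, -3]
  [-9, 0, -10]
  [2, 5, 0]
D(2):
  [0, 3, -3]
  [-9, 0, -10]
  [2, 5, 0]
D(3):
  [0, 3, -3]
  [-8, 0, -10]
  [2, 5, 0]
Answer: T* = [[0, 3, -3], [-8, 0, -10], [2, 5, 0]]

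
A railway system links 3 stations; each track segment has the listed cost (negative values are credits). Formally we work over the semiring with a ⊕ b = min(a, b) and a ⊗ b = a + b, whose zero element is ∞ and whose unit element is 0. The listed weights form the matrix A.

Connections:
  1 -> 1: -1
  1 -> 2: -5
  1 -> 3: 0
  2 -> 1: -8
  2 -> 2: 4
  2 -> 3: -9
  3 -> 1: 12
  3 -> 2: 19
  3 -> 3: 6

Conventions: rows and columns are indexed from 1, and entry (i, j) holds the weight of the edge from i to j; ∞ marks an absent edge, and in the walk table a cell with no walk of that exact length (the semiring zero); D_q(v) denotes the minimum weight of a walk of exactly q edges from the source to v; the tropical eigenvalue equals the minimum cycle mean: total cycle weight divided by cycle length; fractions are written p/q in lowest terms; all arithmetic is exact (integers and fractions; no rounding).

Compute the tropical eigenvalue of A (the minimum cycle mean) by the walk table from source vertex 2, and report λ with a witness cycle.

q=0: [∞, 0, ∞]
q=1: [-8, 4, -9]
q=2: [-9, -13, -8]
q=3: [-21, -14, -22]
Optimal cycle mean attained by: cycle 1->2->1, total (-5) + (-8), length 2.
Answer: λ = -13/2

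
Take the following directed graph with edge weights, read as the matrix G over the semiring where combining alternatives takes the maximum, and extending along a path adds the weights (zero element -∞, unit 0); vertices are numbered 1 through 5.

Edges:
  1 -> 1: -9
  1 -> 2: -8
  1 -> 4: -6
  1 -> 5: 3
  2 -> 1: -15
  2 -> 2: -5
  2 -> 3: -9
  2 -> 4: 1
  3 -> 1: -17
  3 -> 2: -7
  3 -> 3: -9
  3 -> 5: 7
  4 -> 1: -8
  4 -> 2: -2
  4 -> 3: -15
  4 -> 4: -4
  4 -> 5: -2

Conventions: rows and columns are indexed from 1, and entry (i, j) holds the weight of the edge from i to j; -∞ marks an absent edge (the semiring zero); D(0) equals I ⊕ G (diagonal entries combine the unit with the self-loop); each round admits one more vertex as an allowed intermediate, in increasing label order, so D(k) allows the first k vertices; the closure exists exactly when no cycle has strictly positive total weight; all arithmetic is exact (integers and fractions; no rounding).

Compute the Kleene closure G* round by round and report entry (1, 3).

D(0):
  [0, -8, -∞, -6, 3]
  [-15, 0, -9, 1, -∞]
  [-17, -7, 0, -∞, 7]
  [-8, -2, -15, 0, -2]
  [-∞, -∞, -∞, -∞, 0]
D(1):
  [0, -8, -∞, -6, 3]
  [-15, 0, -9, 1, -12]
  [-17, -7, 0, -23, 7]
  [-8, -2, -15, 0, -2]
  [-∞, -∞, -∞, -∞, 0]
D(2):
  [0, -8, -17, -6, 3]
  [-15, 0, -9, 1, -12]
  [-17, -7, 0, -6, 7]
  [-8, -2, -11, 0, -2]
  [-∞, -∞, -∞, -∞, 0]
D(3):
  [0, -8, -17, -6, 3]
  [-15, 0, -9, 1, -2]
  [-17, -7, 0, -6, 7]
  [-8, -2, -11, 0, -2]
  [-∞, -∞, -∞, -∞, 0]
D(4):
  [0, -8, -17, -6, 3]
  [-7, 0, -9, 1, -1]
  [-14, -7, 0, -6, 7]
  [-8, -2, -11, 0, -2]
  [-∞, -∞, -∞, -∞, 0]
D(5):
  [0, -8, -17, -6, 3]
  [-7, 0, -9, 1, -1]
  [-14, -7, 0, -6, 7]
  [-8, -2, -11, 0, -2]
  [-∞, -∞, -∞, -∞, 0]
Answer: G*[1][3] = -17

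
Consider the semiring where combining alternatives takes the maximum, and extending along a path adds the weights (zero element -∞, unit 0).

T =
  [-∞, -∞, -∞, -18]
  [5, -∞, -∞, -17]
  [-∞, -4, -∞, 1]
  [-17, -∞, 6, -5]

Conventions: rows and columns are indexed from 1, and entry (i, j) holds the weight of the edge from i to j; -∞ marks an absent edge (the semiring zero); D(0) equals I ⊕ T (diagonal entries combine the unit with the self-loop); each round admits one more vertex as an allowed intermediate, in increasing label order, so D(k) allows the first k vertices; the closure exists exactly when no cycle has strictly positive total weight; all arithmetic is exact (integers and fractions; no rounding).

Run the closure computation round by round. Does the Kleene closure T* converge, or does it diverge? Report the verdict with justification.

D(0):
  [0, -∞, -∞, -18]
  [5, 0, -∞, -17]
  [-∞, -4, 0, 1]
  [-17, -∞, 6, 0]
D(1):
  [0, -∞, -∞, -18]
  [5, 0, -∞, -13]
  [-∞, -4, 0, 1]
  [-17, -∞, 6, 0]
D(2):
  [0, -∞, -∞, -18]
  [5, 0, -∞, -13]
  [1, -4, 0, 1]
  [-17, -∞, 6, 0]
Detection: at round 3, diagonal entry (4, 4) turns strictly positive.
Key observation: the cycle 4->3->4 has total weight 6 + 1, which is strictly positive.
Answer: DIVERGES — positive cycle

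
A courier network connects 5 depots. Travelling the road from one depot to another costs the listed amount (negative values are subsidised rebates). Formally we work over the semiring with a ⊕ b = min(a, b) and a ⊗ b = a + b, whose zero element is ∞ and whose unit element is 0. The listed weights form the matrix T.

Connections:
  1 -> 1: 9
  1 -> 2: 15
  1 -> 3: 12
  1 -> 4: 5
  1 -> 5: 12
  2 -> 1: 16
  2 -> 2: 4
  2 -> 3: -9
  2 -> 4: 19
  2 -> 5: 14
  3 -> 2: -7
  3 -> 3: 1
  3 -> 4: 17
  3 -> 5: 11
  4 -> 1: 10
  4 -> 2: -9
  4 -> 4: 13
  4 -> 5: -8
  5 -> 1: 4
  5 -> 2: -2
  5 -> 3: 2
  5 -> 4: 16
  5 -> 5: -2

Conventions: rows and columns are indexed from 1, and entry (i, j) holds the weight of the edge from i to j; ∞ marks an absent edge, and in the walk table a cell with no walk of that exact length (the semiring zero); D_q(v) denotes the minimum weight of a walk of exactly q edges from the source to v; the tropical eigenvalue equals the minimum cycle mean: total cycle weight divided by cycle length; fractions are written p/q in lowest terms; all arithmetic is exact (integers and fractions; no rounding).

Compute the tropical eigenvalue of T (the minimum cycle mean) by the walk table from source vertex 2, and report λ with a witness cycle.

q=0: [∞, 0, ∞, ∞, ∞]
q=1: [16, 4, -9, 19, 14]
q=2: [18, -16, -8, 8, 2]
q=3: [0, -15, -25, 3, -2]
q=4: [1, -32, -24, -8, -14]
q=5: [-16, -31, -41, -13, -18]
Optimal cycle mean attained by: cycle 2->3->2, total (-9) + (-7), length 2.
Answer: λ = -8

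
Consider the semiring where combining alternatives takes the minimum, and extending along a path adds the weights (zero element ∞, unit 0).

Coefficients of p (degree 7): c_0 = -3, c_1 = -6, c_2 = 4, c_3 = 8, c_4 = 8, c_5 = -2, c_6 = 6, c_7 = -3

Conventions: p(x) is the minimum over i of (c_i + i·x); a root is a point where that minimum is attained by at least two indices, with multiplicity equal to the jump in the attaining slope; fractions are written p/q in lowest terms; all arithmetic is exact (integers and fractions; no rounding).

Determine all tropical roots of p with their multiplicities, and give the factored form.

hull edge (i=0, c=-3) to (i=1, c=-6): slope -3, span 1
hull edge (i=1, c=-6) to (i=7, c=-3): slope 1/2, span 6
Factored form: p(x) = -3 ⊗ (x ⊕ (-1/2)) ⊗ (x ⊕ (-1/2)) ⊗ (x ⊕ (-1/2)) ⊗ (x ⊕ (-1/2)) ⊗ (x ⊕ (-1/2)) ⊗ (x ⊕ (-1/2)) ⊗ (x ⊕ 3)
Answer: roots = -1/2 (mult 6), 3 (mult 1)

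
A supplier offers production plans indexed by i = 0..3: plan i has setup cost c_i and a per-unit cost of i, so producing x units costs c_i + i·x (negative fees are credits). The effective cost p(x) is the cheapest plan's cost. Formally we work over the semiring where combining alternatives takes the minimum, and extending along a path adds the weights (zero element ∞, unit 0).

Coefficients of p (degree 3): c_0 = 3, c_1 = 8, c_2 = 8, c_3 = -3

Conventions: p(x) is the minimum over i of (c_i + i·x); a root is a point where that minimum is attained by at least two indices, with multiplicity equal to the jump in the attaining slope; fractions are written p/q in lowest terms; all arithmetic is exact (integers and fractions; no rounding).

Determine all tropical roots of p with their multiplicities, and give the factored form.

hull edge (i=0, c=3) to (i=3, c=-3): slope -2, span 3
Factored form: p(x) = -3 ⊗ (x ⊕ 2) ⊗ (x ⊕ 2) ⊗ (x ⊕ 2)
Answer: roots = 2 (mult 3)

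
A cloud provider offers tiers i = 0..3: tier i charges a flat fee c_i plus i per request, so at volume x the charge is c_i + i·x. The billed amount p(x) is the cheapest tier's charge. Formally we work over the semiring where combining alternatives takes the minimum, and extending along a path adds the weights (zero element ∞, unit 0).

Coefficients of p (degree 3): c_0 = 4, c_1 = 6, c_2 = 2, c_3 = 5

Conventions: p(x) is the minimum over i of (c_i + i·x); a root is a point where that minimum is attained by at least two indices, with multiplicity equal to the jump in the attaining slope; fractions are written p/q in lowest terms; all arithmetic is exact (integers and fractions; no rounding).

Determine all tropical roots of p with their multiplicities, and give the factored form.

hull edge (i=0, c=4) to (i=2, c=2): slope -1, span 2
hull edge (i=2, c=2) to (i=3, c=5): slope 3, span 1
Factored form: p(x) = 5 ⊗ (x ⊕ (-3)) ⊗ (x ⊕ 1) ⊗ (x ⊕ 1)
Answer: roots = -3 (mult 1), 1 (mult 2)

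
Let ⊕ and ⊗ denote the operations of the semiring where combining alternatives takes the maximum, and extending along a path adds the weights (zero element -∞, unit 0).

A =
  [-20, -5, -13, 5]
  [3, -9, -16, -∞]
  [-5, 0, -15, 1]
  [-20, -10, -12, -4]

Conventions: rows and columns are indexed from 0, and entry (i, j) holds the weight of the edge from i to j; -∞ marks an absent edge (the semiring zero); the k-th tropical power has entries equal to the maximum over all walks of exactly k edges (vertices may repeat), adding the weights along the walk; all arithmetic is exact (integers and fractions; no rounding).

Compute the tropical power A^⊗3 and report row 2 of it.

A^⊗2:
  [-2, -5, -7, 1]
  [-6, -2, -10, 8]
  [3, -9, -11, 0]
  [-7, -12, -16, -8]
A^⊗3:
  [-2, -7, -11, 3]
  [1, -2, -4, 4]
  [-6, -2, -10, 8]
  [-9, -12, -20, -2]
Answer: row 2 of A^⊗3 = [-6, -2, -10, 8]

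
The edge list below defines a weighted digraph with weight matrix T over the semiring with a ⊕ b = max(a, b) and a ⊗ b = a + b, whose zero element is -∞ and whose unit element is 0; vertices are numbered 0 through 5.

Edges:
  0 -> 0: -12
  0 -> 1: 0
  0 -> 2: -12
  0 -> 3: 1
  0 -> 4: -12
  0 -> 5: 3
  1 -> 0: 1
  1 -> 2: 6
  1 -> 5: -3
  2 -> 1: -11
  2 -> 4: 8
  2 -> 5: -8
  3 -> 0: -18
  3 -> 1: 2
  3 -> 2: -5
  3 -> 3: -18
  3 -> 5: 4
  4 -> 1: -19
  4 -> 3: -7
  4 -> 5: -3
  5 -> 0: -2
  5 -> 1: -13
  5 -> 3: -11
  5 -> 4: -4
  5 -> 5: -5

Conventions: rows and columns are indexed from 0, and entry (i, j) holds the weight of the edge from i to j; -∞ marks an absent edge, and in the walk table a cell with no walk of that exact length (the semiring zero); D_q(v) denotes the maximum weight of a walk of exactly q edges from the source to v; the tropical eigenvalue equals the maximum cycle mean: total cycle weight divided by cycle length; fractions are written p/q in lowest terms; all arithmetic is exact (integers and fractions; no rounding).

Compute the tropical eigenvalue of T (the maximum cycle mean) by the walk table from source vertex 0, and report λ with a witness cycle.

q=0: [0, -∞, -∞, -∞, -∞, -∞]
q=1: [-12, 0, -12, 1, -12, 3]
q=2: [1, 3, 6, -8, -1, 5]
q=3: [4, 1, 9, 2, 14, 4]
q=4: [2, 4, 7, 7, 17, 11]
q=5: [9, 9, 10, 10, 15, 14]
q=6: [12, 12, 15, 10, 18, 14]
Optimal cycle mean attained by: cycle 1->2->4->3->1, total 6 + 8 + (-7) + 2, length 4.
Answer: λ = 9/4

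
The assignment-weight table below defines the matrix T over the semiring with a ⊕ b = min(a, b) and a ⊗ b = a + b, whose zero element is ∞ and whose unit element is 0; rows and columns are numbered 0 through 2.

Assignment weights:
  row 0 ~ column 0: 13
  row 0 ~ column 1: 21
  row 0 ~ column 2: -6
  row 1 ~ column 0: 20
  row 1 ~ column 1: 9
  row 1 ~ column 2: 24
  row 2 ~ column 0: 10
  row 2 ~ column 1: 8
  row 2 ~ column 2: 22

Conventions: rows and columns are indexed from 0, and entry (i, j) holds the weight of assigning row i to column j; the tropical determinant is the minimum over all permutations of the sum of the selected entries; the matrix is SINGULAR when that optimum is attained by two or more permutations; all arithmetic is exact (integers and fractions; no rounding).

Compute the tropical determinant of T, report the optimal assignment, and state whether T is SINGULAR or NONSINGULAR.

σ = (0, 1, 2): 13 + 9 + 22 = 44
σ = (0, 2, 1): 13 + 24 + 8 = 45
σ = (1, 0, 2): 21 + 20 + 22 = 63
σ = (1, 2, 0): 21 + 24 + 10 = 55
σ = (2, 0, 1): (-6) + 20 + 8 = 22
σ = (2, 1, 0): (-6) + 9 + 10 = 13
Optimal value attained by: σ = (2, 1, 0).
Answer: det⊕(T) = 13; verdict: NONSINGULAR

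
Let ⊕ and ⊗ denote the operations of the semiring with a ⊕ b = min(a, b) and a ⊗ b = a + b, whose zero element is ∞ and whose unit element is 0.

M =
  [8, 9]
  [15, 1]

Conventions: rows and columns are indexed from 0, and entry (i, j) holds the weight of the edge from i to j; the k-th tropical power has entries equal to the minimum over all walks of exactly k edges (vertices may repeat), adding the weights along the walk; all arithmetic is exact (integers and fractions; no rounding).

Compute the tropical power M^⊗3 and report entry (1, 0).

M^⊗2:
  [16, 10]
  [16, 2]
M^⊗3:
  [24, 11]
  [17, 3]
Key observation: the optimum is the walk 1->1->1->0, with weight 1 + 1 + 15 = 17.
Optimal value attained by: walk 1->1->1->0.
Answer: (M^⊗3)[1][0] = 17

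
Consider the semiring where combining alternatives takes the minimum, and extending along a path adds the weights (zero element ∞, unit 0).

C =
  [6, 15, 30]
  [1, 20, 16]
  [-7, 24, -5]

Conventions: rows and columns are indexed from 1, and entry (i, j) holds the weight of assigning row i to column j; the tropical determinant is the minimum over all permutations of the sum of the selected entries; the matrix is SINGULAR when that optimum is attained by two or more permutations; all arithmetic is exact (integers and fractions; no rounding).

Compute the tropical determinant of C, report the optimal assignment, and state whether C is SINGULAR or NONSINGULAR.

σ = (1, 2, 3): 6 + 20 + (-5) = 21
σ = (1, 3, 2): 6 + 16 + 24 = 46
σ = (2, 1, 3): 15 + 1 + (-5) = 11
σ = (2, 3, 1): 15 + 16 + (-7) = 24
σ = (3, 1, 2): 30 + 1 + 24 = 55
σ = (3, 2, 1): 30 + 20 + (-7) = 43
Optimal value attained by: σ = (2, 1, 3).
Answer: det⊕(C) = 11; verdict: NONSINGULAR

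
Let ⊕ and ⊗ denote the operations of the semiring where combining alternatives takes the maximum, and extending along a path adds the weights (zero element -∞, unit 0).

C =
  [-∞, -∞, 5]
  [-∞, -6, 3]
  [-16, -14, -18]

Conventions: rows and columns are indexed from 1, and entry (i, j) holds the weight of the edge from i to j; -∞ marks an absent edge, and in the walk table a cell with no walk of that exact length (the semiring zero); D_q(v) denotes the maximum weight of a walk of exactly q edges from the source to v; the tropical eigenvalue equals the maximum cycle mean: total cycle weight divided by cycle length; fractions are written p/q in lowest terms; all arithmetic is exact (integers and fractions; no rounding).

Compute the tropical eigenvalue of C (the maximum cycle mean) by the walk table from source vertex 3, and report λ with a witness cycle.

q=0: [-∞, -∞, 0]
q=1: [-16, -14, -18]
q=2: [-34, -20, -11]
q=3: [-27, -25, -17]
Optimal cycle mean attained by: cycle 1->3->1, total 5 + (-16), length 2.
Answer: λ = -11/2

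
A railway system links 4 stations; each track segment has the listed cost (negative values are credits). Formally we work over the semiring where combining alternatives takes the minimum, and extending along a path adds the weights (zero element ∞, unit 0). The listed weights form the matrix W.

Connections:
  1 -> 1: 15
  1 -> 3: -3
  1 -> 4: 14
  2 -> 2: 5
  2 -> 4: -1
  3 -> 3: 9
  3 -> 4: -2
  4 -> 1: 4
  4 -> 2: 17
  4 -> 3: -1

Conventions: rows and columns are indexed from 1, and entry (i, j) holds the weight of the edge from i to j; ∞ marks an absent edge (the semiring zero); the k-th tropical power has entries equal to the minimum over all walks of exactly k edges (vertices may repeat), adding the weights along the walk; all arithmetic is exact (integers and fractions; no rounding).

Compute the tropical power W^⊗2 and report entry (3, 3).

W^⊗2:
  [18, 31, 6, -5]
  [3, 10, -2, 4]
  [2, 15, -3, 7]
  [19, 22, 1, -3]
Key observation: the optimum is the walk 3->4->3, with weight (-2) + (-1) = -3.
Optimal value attained by: walk 3->4->3.
Answer: (W^⊗2)[3][3] = -3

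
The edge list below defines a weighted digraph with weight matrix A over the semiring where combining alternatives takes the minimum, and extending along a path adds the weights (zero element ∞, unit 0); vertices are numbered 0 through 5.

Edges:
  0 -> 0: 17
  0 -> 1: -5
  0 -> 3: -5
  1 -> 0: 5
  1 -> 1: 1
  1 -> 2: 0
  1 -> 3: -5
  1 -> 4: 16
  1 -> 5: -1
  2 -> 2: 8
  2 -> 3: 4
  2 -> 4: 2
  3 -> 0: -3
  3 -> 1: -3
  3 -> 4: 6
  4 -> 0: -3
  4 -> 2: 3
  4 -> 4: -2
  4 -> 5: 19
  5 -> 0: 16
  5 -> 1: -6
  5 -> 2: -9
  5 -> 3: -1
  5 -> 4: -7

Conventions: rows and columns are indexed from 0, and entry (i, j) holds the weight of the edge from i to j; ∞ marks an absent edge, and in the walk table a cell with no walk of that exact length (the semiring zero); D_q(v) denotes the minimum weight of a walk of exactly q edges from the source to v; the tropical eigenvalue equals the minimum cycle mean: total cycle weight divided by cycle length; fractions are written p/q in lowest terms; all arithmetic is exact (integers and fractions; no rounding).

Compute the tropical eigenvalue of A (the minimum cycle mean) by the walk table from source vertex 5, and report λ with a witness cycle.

q=0: [∞, ∞, ∞, ∞, ∞, 0]
q=1: [16, -6, -9, -1, -7, ∞]
q=2: [-10, -5, -6, -11, -9, -7]
q=3: [-14, -15, -16, -15, -14, -6]
q=4: [-18, -19, -15, -20, -16, -16]
q=5: [-23, -23, -25, -24, -23, -20]
q=6: [-27, -28, -29, -28, -27, -24]
Optimal cycle mean attained by: cycle 0->1->3->0, total (-5) + (-5) + (-3), length 3.
Answer: λ = -13/3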